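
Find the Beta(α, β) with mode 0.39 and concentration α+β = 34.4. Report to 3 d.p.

α = 13.636, β = 20.764

Mode = (α−1)/(κ−2) with κ = α+β, so α−1 = 0.39·32.4 = 12.636.
α = 13.636; β = κ − α = 20.764.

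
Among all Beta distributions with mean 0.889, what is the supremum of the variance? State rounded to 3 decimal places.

For fixed mean μ the Beta variance is μ(1−μ)/(α+β+1), increasing as α+β decreases.
Its least upper bound (not attained) is μ(1−μ) = 0.889·0.111 = 0.099.

0.099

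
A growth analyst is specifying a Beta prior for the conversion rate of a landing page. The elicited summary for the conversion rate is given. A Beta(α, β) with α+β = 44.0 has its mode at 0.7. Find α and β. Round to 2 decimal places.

Since the density peak of Beta(α,β) is at (α−1)/(α+β−2),
α = 1 + 0.7(44.0−2) = 30.40 and β = 44.0 − 30.40 = 13.60.

α = 30.40, β = 13.60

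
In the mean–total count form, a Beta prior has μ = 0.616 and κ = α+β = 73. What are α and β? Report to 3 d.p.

α = μκ = 0.616×73 = 44.968 and β = (1−μ)κ = 0.384×73 = 28.032.

α = 44.968, β = 28.032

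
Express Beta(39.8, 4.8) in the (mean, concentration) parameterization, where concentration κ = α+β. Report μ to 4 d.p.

μ = 0.8924, κ = 44.6

κ = α+β = 39.8+4.8 = 44.6; μ = α/κ = 39.8/44.6 = 0.8924.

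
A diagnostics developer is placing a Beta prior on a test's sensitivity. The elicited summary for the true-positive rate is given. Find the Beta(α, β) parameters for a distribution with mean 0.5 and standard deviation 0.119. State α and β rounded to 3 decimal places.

α = 8.327, β = 8.327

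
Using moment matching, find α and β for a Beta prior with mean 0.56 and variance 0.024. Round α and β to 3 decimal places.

By moment matching, α+β = μ(1−μ)/σ² − 1 = (0.56·0.44)/0.024 − 1 = 10.2667 − 1 = 9.2667.
Since α/(α+β) = μ, α = 0.56·9.2667 = 5.189 and β = 0.44·9.2667 = 4.077.

α = 5.189, β = 4.077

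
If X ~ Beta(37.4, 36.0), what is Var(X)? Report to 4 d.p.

0.0034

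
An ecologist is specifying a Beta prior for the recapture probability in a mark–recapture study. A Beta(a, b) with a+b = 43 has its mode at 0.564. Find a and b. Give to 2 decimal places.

For a,b>1 the mode is (a−1)/(a+b−2), so a = mode·(κ−2)+1 = 0.564×41+1 = 24.12.
And b = (1−mode)·(κ−2)+1 = 0.436×41+1 = 18.88.

a = 24.12, b = 18.88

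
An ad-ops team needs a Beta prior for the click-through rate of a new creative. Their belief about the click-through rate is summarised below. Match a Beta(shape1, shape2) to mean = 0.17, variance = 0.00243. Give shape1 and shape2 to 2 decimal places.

shape1 = 9.70, shape2 = 47.36

Write ν = shape1+shape2; then shape1 = μν and Var = μ(1−μ)/(ν+1).
ν = μ(1−μ)/Var − 1 = 0.1411/0.00243 − 1 = 57.0658.
shape1 = 0.17·57.0658 = 9.70, shape2 = 0.83·57.0658 = 47.36.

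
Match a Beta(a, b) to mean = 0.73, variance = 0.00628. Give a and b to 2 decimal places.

a = 22.18, b = 8.20

Write ν = a+b; then a = μν and Var = μ(1−μ)/(ν+1).
ν = μ(1−μ)/Var − 1 = 0.1971/0.00628 − 1 = 30.3854.
a = 0.73·30.3854 = 22.18, b = 0.27·30.3854 = 8.20.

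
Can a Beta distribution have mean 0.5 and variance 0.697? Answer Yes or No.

A Beta with mean μ has variance μ(1−μ)/(α+β+1) < μ(1−μ).
Here μ(1−μ) = 0.5×0.5 = 0.25, and 0.697 ≥ 0.25.

No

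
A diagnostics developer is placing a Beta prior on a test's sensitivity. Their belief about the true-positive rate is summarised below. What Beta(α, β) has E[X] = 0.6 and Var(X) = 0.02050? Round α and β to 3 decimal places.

α = 6.424, β = 4.283

Write ν = α+β; then α = μν and Var = μ(1−μ)/(ν+1).
ν = μ(1−μ)/Var − 1 = 0.24/0.02050 − 1 = 10.7073.
α = 0.6·10.7073 = 6.424, β = 0.4·10.7073 = 4.283.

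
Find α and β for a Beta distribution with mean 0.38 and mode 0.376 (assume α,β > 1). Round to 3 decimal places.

With s = α+β: μ = α/s and mode = (α−1)/(s−2). Eliminating α = μs,
μs − 1 = m(s−2) ⇒ s(μ−m) = 1−2m ⇒ s = 0.248/0.004 = 62.0000.
So α = μs = 23.560, β = (1−μ)s = 38.440.

α = 23.560, β = 38.440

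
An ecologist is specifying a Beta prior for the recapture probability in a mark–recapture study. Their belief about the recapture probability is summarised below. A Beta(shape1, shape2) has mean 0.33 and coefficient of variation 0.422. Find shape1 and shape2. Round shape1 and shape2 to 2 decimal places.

σ = CV·μ = 0.422×0.33 = 0.13926, so σ² = 0.019393.
s+1 = μ(1−μ)/σ² = 0.2211/0.019393 = 11.4008, so s = shape1+shape2 = 10.4008.
shape1 = μs = 3.43, shape2 = (1−μ)s = 6.97.

shape1 = 3.43, shape2 = 6.97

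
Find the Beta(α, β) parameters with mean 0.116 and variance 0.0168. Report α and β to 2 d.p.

Write ν = α+β; then α = μν and Var = μ(1−μ)/(ν+1).
ν = μ(1−μ)/Var − 1 = 0.102544/0.0168 − 1 = 5.1038.
α = 0.116·5.1038 = 0.59, β = 0.884·5.1038 = 4.51.

α = 0.59, β = 4.51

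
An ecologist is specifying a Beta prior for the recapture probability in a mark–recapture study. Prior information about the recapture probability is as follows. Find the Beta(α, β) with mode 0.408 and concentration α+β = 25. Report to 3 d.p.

For α,β>1 the mode is (α−1)/(α+β−2), so α = mode·(κ−2)+1 = 0.408×23+1 = 10.384.
And β = (1−mode)·(κ−2)+1 = 0.592×23+1 = 14.616.

α = 10.384, β = 14.616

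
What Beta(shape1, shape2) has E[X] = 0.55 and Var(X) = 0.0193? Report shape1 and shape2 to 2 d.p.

shape1 = 6.50, shape2 = 5.32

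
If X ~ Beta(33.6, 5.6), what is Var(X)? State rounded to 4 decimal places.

0.0030

α+β = 39.2 and αβ = 188.16, so Var = αβ/[(α+β)²(α+β+1)] = 188.16/61772.928 = 0.0030.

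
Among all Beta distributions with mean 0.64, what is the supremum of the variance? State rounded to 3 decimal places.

0.230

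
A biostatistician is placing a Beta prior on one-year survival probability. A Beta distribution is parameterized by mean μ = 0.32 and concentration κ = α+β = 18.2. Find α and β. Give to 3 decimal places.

Split κ in proportion μ : (1−μ): α = 0.32·18.2 = 5.824, β = 18.2 − 5.824 = 12.376.

α = 5.824, β = 12.376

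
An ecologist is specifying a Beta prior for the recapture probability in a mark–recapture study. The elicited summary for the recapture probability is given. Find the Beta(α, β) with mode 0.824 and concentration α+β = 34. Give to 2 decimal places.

Mode = (α−1)/(κ−2) with κ = α+β, so α−1 = 0.824·32 = 26.37.
α = 27.37; β = κ − α = 6.63.

α = 27.37, β = 6.63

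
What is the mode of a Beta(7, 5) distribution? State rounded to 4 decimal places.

0.6000

With α,β > 1, mode = (α−1)/(α+β−2) = 6/10 = 0.6000.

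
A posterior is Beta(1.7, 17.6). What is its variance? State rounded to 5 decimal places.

μ = 1.7/19.3 = 0.088083; Var = μ(1−μ)/(α+β+1) = 0.0803243/20.3 = 0.00396.

0.00396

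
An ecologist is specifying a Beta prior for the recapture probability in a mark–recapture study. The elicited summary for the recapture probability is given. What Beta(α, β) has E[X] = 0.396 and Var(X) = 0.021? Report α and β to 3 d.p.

α = 4.114, β = 6.275

Let s = α+β. The Beta variance is μ(1−μ)/(s+1).
So s+1 = μ(1−μ)/σ² = (0.396×0.604)/0.021 = 0.239184/0.021 = 11.3897, giving s = 10.3897.
Then α = μs = 0.396×10.3897 = 4.114 and β = (1−μ)s = 0.604×10.3897 = 6.275.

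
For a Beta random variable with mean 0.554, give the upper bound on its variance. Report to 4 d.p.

0.2471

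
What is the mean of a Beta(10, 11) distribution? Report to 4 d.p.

0.4762

The Beta mean is α/(α+β) = 10/(10+11) = 0.4762.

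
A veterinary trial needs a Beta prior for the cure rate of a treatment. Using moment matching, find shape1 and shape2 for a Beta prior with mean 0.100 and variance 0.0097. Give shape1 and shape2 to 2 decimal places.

shape1 = 0.83, shape2 = 7.45

Write ν = shape1+shape2; then shape1 = μν and Var = μ(1−μ)/(ν+1).
ν = μ(1−μ)/Var − 1 = 0.090000/0.0097 − 1 = 8.2784.
shape1 = 0.100·8.2784 = 0.83, shape2 = 0.900·8.2784 = 7.45.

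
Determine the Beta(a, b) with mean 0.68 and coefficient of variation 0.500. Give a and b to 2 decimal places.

a = 0.60, b = 0.28

Var = (CV·μ)² = (0.500×0.68)² = 0.115600.
a+b = μ(1−μ)/Var − 1 = 0.2176/0.115600 − 1 = 0.8824.
Thus a = 0.68·0.8824 = 0.60 and b = 0.32·0.8824 = 0.28.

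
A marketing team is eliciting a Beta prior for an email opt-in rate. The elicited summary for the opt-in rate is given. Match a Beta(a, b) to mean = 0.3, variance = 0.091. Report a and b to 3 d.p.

Let s = a+b. The Beta variance is μ(1−μ)/(s+1).
So s+1 = μ(1−μ)/σ² = (0.3×0.7)/0.091 = 0.21/0.091 = 2.3077, giving s = 1.3077.
Then a = μs = 0.3×1.3077 = 0.392 and b = (1−μ)s = 0.7×1.3077 = 0.915.

a = 0.392, b = 0.915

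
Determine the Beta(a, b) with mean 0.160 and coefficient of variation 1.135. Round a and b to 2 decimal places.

a = 0.49, b = 2.58

σ = CV·μ = 1.135×0.160 = 0.18160, so σ² = 0.032979.
s+1 = μ(1−μ)/σ² = 0.134400/0.032979 = 4.0754, so s = a+b = 3.0754.
a = μs = 0.49, b = (1−μ)s = 2.58.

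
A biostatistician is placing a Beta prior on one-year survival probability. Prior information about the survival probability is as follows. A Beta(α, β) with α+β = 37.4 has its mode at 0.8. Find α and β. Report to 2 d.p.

Since the density peak of Beta(α,β) is at (α−1)/(α+β−2),
α = 1 + 0.8(37.4−2) = 29.32 and β = 37.4 − 29.32 = 8.08.

α = 29.32, β = 8.08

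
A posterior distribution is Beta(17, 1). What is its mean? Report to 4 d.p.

0.9444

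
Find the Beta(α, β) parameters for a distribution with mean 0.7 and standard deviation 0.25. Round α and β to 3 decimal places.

α = 1.652, β = 0.708

σ² = 0.25² = 0.0625.
With s = α+β, Var = μ(1−μ)/(s+1), so s+1 = (0.7×0.3)/0.0625 = 3.3600 and s = 2.3600.
α = μs = 1.652, β = (1−μ)s = 0.708.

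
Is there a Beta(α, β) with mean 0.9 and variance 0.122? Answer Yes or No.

For any Beta, Var(X) < E[X]·(1−E[X]).
Here μ(1−μ) = 0.9×0.1 = 0.09, and 0.122 ≥ 0.09.

No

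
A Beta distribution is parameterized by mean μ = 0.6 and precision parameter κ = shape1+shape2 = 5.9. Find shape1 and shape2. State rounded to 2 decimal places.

shape1 = 3.54, shape2 = 2.36

Split κ in proportion μ : (1−μ): shape1 = 0.6·5.9 = 3.54, shape2 = 5.9 − 3.54 = 2.36.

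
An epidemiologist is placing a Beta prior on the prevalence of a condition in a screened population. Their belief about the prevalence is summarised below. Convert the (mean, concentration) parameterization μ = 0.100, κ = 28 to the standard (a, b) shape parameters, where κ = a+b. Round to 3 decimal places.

a = 2.800, b = 25.200

Split κ in proportion μ : (1−μ): a = 0.100·28 = 2.800, b = 28 − 2.800 = 25.200.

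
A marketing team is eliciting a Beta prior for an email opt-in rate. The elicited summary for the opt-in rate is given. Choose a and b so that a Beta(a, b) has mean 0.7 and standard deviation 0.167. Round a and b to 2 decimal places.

First σ² = 0.027889. Setting a = μn, b = (1−μ)n with n = a+b,
μ(1−μ)/(n+1) = 0.027889 ⇒ n+1 = 0.21/0.027889 = 7.5299 ⇒ n = 6.5299.
Hence a = 0.7×6.5299 = 4.57, b = 0.3×6.5299 = 1.96.

a = 4.57, b = 1.96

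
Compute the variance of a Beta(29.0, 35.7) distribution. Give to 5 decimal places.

Var = αβ/[(α+β)²(α+β+1)] = (29.0×35.7)/(64.7²×65.7) = 1035.30/275026.113 = 0.00376.

0.00376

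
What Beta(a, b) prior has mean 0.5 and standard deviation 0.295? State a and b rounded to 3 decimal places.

a = 0.936, b = 0.936

σ² = 0.295² = 0.087025.
With s = a+b, Var = μ(1−μ)/(s+1), so s+1 = (0.5×0.5)/0.087025 = 2.8727 and s = 1.8727.
a = μs = 0.936, b = (1−μ)s = 0.936.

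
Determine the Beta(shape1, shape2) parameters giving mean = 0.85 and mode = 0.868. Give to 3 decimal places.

shape1 = 34.756, shape2 = 6.133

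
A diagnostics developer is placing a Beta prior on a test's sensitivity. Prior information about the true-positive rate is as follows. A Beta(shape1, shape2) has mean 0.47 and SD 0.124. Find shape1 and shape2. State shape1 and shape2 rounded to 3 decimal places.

shape1 = 7.144, shape2 = 8.056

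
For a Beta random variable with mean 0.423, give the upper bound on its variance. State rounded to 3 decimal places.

0.244

For fixed mean μ the Beta variance is μ(1−μ)/(α+β+1), increasing as α+β decreases.
Its least upper bound (not attained) is μ(1−μ) = 0.423·0.577 = 0.244.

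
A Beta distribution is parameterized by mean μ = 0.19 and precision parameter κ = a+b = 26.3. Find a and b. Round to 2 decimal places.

a = 5.00, b = 21.30

Split κ in proportion μ : (1−μ): a = 0.19·26.3 = 5.00, b = 26.3 − 5.00 = 21.30.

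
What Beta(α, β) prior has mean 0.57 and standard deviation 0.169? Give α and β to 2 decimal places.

α = 4.32, β = 3.26

σ² = 0.169² = 0.028561.
With s = α+β, Var = μ(1−μ)/(s+1), so s+1 = (0.57×0.43)/0.028561 = 8.5816 and s = 7.5816.
α = μs = 4.32, β = (1−μ)s = 3.26.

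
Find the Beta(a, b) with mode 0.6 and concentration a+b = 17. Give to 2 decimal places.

a = 10.00, b = 7.00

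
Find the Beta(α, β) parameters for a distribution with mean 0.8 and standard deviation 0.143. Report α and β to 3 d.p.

α = 5.459, β = 1.365

σ² = 0.143² = 0.020449.
With s = α+β, Var = μ(1−μ)/(s+1), so s+1 = (0.8×0.2)/0.020449 = 7.8243 and s = 6.8243.
α = μs = 5.459, β = (1−μ)s = 1.365.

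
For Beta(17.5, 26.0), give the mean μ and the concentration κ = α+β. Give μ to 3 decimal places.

κ = α+β = 17.5+26.0 = 43.5; μ = α/κ = 17.5/43.5 = 0.402.

μ = 0.402, κ = 43.5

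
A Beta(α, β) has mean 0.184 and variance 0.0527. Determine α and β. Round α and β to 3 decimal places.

α = 0.340, β = 1.509

Let s = α+β. The Beta variance is μ(1−μ)/(s+1).
So s+1 = μ(1−μ)/σ² = (0.184×0.816)/0.0527 = 0.150144/0.0527 = 2.8490, giving s = 1.8490.
Then α = μs = 0.184×1.8490 = 0.340 and β = (1−μ)s = 0.816×1.8490 = 1.509.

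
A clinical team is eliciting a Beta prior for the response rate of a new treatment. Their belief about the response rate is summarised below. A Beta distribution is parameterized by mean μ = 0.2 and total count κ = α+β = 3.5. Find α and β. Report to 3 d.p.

α = 0.700, β = 2.800

α = μκ = 0.2×3.5 = 0.700 and β = (1−μ)κ = 0.8×3.5 = 2.800.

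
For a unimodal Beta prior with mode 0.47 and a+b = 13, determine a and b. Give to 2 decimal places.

a = 6.17, b = 6.83

Mode = (a−1)/(κ−2) with κ = a+b, so a−1 = 0.47·11 = 5.17.
a = 6.17; b = κ − a = 6.83.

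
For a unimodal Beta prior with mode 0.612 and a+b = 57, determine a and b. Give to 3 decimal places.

For a,b>1 the mode is (a−1)/(a+b−2), so a = mode·(κ−2)+1 = 0.612×55+1 = 34.660.
And b = (1−mode)·(κ−2)+1 = 0.388×55+1 = 22.340.

a = 34.660, b = 22.340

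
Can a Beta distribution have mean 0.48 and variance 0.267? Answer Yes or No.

A Beta with mean μ has variance μ(1−μ)/(α+β+1) < μ(1−μ).
Here μ(1−μ) = 0.48×0.52 = 0.2496, and 0.267 ≥ 0.2496.

No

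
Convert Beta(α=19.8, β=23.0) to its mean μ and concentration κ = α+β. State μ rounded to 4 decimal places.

μ = 0.4626, κ = 42.8

κ = α+β = 19.8+23.0 = 42.8; μ = α/κ = 19.8/42.8 = 0.4626.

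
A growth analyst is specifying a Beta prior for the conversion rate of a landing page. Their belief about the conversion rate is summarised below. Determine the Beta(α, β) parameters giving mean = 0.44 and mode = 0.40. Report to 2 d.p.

α = 2.20, β = 2.80

With s = α+β: μ = α/s and mode = (α−1)/(s−2). Eliminating α = μs,
μs − 1 = m(s−2) ⇒ s(μ−m) = 1−2m ⇒ s = 0.20/0.04 = 5.0000.
So α = μs = 2.20, β = (1−μ)s = 2.80.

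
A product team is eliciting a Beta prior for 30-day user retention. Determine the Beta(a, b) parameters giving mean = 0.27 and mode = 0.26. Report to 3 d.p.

With s = a+b: μ = a/s and mode = (a−1)/(s−2). Eliminating a = μs,
μs − 1 = m(s−2) ⇒ s(μ−m) = 1−2m ⇒ s = 0.48/0.01 = 48.0000.
So a = μs = 12.960, b = (1−μ)s = 35.040.

a = 12.960, b = 35.040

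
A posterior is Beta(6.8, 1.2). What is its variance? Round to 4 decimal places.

0.0142

α+β = 8.0 and αβ = 8.16, so Var = αβ/[(α+β)²(α+β+1)] = 8.16/576.000 = 0.0142.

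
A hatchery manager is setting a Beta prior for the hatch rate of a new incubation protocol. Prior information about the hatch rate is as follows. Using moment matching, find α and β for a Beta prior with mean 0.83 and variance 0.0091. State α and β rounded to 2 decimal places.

α = 12.04, β = 2.47

Let s = α+β. The Beta variance is μ(1−μ)/(s+1).
So s+1 = μ(1−μ)/σ² = (0.83×0.17)/0.0091 = 0.1411/0.0091 = 15.5055, giving s = 14.5055.
Then α = μs = 0.83×14.5055 = 12.04 and β = (1−μ)s = 0.17×14.5055 = 2.47.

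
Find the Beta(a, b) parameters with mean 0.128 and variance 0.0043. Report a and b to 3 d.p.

a = 3.195, b = 21.763

Let s = a+b. The Beta variance is μ(1−μ)/(s+1).
So s+1 = μ(1−μ)/σ² = (0.128×0.872)/0.0043 = 0.111616/0.0043 = 25.9572, giving s = 24.9572.
Then a = μs = 0.128×24.9572 = 3.195 and b = (1−μ)s = 0.872×24.9572 = 21.763.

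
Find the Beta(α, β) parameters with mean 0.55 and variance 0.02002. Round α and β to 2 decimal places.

α = 6.25, β = 5.11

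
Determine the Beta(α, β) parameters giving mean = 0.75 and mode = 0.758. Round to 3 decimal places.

Let s = α+β. Mean gives α = μs = 0.75s; mode gives (α−1)/(s−2) = 0.758.
Substituting: 0.75s − 1 = 0.758(s−2) = 0.758s − 1.516, so -0.008s = -0.516 and s = 64.5000.
Then α = 0.75×64.5000 = 48.375 and β = s−α = 16.125.

α = 48.375, β = 16.125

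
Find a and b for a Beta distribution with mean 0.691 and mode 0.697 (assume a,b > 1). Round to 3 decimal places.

With s = a+b: μ = a/s and mode = (a−1)/(s−2). Eliminating a = μs,
μs − 1 = m(s−2) ⇒ s(μ−m) = 1−2m ⇒ s = -0.394/-0.006 = 65.6667.
So a = μs = 45.376, b = (1−μ)s = 20.291.

a = 45.376, b = 20.291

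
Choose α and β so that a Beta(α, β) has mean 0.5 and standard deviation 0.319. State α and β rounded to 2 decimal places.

Variance = 0.319² = 0.101761. The moment-matching identity α+β = μ(1−μ)/Var − 1 gives
α+β = 0.25/0.101761 − 1 = 1.4567, so α = μ·1.4567 = 0.73 and β = (1−μ)·1.4567 = 0.73.

α = 0.73, β = 0.73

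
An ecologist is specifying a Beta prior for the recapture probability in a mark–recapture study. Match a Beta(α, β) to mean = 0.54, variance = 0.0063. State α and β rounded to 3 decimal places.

α = 20.751, β = 17.677

Write ν = α+β; then α = μν and Var = μ(1−μ)/(ν+1).
ν = μ(1−μ)/Var − 1 = 0.2484/0.0063 − 1 = 38.4286.
α = 0.54·38.4286 = 20.751, β = 0.46·38.4286 = 17.677.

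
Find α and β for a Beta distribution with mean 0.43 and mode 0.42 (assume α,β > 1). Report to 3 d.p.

α = 6.880, β = 9.120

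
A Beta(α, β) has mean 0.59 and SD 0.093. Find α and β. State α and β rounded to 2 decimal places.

σ² = 0.093² = 0.008649.
With s = α+β, Var = μ(1−μ)/(s+1), so s+1 = (0.59×0.41)/0.008649 = 27.9686 and s = 26.9686.
α = μs = 15.91, β = (1−μ)s = 11.06.

α = 15.91, β = 11.06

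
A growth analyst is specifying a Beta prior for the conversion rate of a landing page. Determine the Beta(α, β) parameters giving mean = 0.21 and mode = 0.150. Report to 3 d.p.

α = 2.450, β = 9.217

Let s = α+β. Mean gives α = μs = 0.21s; mode gives (α−1)/(s−2) = 0.150.
Substituting: 0.21s − 1 = 0.150(s−2) = 0.150s − 0.300, so 0.060s = 0.700 and s = 11.6667.
Then α = 0.21×11.6667 = 2.450 and β = s−α = 9.217.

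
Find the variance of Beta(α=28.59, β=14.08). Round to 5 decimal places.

Var = αβ/[(α+β)²(α+β+1)] = (28.59×14.08)/(42.67²×43.67) = 402.5472/79511.231063 = 0.00506.

0.00506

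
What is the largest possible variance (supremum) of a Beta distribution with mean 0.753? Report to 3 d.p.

0.186

Var = μ(1−μ)/(α+β+1), which approaches μ(1−μ) as α+β → 0.
So the supremum is μ(1−μ) = 0.753×0.247 = 0.186.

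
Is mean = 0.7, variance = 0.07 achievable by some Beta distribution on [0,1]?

Yes

The Beta variance bound is σ² < μ(1−μ).
Here μ(1−μ) = 0.7×0.3 = 0.21, and 0.07 < 0.21.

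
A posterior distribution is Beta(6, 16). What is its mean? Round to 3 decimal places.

E[X] = α/(α+β) = 6/22 = 0.273.

0.273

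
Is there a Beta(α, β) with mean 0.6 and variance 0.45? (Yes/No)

The Beta variance bound is σ² < μ(1−μ).
Here μ(1−μ) = 0.6×0.4 = 0.24, and 0.45 ≥ 0.24.

No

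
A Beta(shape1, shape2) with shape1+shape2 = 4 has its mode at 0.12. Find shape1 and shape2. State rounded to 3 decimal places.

Mode = (shape1−1)/(κ−2) with κ = shape1+shape2, so shape1−1 = 0.12·2 = 0.240.
shape1 = 1.240; shape2 = κ − shape1 = 2.760.

shape1 = 1.240, shape2 = 2.760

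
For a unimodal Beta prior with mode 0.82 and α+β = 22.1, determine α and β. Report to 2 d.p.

Since the density peak of Beta(α,β) is at (α−1)/(α+β−2),
α = 1 + 0.82(22.1−2) = 17.48 and β = 22.1 − 17.48 = 4.62.

α = 17.48, β = 4.62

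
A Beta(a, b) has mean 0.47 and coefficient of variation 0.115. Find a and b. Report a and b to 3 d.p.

a = 39.606, b = 44.662

σ = CV·μ = 0.115×0.47 = 0.05405, so σ² = 0.002921.
s+1 = μ(1−μ)/σ² = 0.2491/0.002921 = 85.2673, so s = a+b = 84.2673.
a = μs = 39.606, b = (1−μ)s = 44.662.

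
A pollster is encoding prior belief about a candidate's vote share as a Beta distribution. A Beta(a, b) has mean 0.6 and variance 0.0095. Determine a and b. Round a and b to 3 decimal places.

By moment matching, a+b = μ(1−μ)/σ² − 1 = (0.6·0.4)/0.0095 − 1 = 25.2632 − 1 = 24.2632.
Since a/(a+b) = μ, a = 0.6·24.2632 = 14.558 and b = 0.4·24.2632 = 9.705.

a = 14.558, b = 9.705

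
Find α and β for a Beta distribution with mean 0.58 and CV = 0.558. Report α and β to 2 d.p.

Var = (CV·μ)² = (0.558×0.58)² = 0.104743.
α+β = μ(1−μ)/Var − 1 = 0.2436/0.104743 − 1 = 1.3257.
Thus α = 0.58·1.3257 = 0.77 and β = 0.42·1.3257 = 0.56.

α = 0.77, β = 0.56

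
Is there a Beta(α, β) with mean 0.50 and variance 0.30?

No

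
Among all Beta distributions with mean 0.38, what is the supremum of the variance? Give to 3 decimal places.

For fixed mean μ the Beta variance is μ(1−μ)/(α+β+1), increasing as α+β decreases.
Its least upper bound (not attained) is μ(1−μ) = 0.38·0.62 = 0.236.

0.236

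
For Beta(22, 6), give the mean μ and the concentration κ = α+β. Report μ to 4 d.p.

μ = 0.7857, κ = 28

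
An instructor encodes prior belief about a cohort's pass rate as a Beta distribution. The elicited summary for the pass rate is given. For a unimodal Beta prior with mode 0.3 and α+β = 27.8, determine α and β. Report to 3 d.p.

Since the density peak of Beta(α,β) is at (α−1)/(α+β−2),
α = 1 + 0.3(27.8−2) = 8.740 and β = 27.8 − 8.740 = 19.060.

α = 8.740, β = 19.060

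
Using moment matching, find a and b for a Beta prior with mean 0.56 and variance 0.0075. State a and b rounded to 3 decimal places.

Write ν = a+b; then a = μν and Var = μ(1−μ)/(ν+1).
ν = μ(1−μ)/Var − 1 = 0.2464/0.0075 − 1 = 31.8533.
a = 0.56·31.8533 = 17.838, b = 0.44·31.8533 = 14.015.

a = 17.838, b = 14.015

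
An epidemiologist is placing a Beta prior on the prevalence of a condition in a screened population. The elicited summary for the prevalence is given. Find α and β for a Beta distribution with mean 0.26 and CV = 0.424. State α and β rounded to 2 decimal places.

α = 3.86, β = 10.98

σ = CV·μ = 0.424×0.26 = 0.11024, so σ² = 0.012153.
s+1 = μ(1−μ)/σ² = 0.1924/0.012153 = 15.8317, so s = α+β = 14.8317.
α = μs = 3.86, β = (1−μ)s = 10.98.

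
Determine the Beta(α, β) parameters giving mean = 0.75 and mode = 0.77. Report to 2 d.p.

α = 20.25, β = 6.75

With s = α+β: μ = α/s and mode = (α−1)/(s−2). Eliminating α = μs,
μs − 1 = m(s−2) ⇒ s(μ−m) = 1−2m ⇒ s = -0.54/-0.02 = 27.0000.
So α = μs = 20.25, β = (1−μ)s = 6.75.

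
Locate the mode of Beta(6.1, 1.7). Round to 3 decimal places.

0.879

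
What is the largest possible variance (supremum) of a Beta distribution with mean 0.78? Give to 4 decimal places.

0.1716

For fixed mean μ the Beta variance is μ(1−μ)/(α+β+1), increasing as α+β decreases.
Its least upper bound (not attained) is μ(1−μ) = 0.78·0.22 = 0.1716.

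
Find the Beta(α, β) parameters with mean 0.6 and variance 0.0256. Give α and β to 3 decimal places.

Let s = α+β. The Beta variance is μ(1−μ)/(s+1).
So s+1 = μ(1−μ)/σ² = (0.6×0.4)/0.0256 = 0.24/0.0256 = 9.3750, giving s = 8.3750.
Then α = μs = 0.6×8.3750 = 5.025 and β = (1−μ)s = 0.4×8.3750 = 3.350.

α = 5.025, β = 3.350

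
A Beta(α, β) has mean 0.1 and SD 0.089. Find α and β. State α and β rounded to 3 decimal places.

First σ² = 0.007921. Setting α = μn, β = (1−μ)n with n = α+β,
μ(1−μ)/(n+1) = 0.007921 ⇒ n+1 = 0.09/0.007921 = 11.3622 ⇒ n = 10.3622.
Hence α = 0.1×10.3622 = 1.036, β = 0.9×10.3622 = 9.326.

α = 1.036, β = 9.326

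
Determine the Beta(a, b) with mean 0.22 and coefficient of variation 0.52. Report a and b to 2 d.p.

a = 2.66, b = 9.45

σ = CV·μ = 0.52×0.22 = 0.11440, so σ² = 0.013087.
s+1 = μ(1−μ)/σ² = 0.1716/0.013087 = 13.1119, so s = a+b = 12.1119.
a = μs = 2.66, b = (1−μ)s = 9.45.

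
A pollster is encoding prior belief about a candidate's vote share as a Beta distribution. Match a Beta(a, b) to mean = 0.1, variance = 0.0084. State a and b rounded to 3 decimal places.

a = 0.971, b = 8.743

By moment matching, a+b = μ(1−μ)/σ² − 1 = (0.1·0.9)/0.0084 − 1 = 10.7143 − 1 = 9.7143.
Since a/(a+b) = μ, a = 0.1·9.7143 = 0.971 and b = 0.9·9.7143 = 8.743.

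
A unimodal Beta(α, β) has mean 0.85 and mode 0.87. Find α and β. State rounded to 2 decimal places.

With s = α+β: μ = α/s and mode = (α−1)/(s−2). Eliminating α = μs,
μs − 1 = m(s−2) ⇒ s(μ−m) = 1−2m ⇒ s = -0.74/-0.02 = 37.0000.
So α = μs = 31.45, β = (1−μ)s = 5.55.

α = 31.45, β = 5.55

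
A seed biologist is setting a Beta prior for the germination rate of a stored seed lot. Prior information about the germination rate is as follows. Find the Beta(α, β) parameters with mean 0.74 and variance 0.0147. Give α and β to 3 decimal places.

By moment matching, α+β = μ(1−μ)/σ² − 1 = (0.74·0.26)/0.0147 − 1 = 13.0884 − 1 = 12.0884.
Since α/(α+β) = μ, α = 0.74·12.0884 = 8.945 and β = 0.26·12.0884 = 3.143.

α = 8.945, β = 3.143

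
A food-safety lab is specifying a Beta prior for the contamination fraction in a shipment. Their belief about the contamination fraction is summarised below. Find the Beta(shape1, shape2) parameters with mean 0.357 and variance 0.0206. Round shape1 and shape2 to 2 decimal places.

By moment matching, shape1+shape2 = μ(1−μ)/σ² − 1 = (0.357·0.643)/0.0206 − 1 = 11.1433 − 1 = 10.1433.
Since shape1/(shape1+shape2) = μ, shape1 = 0.357·10.1433 = 3.62 and shape2 = 0.643·10.1433 = 6.52.

shape1 = 3.62, shape2 = 6.52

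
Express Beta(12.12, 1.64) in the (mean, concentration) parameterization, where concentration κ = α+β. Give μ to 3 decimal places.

κ = α+β = 12.12+1.64 = 13.76; μ = α/κ = 12.12/13.76 = 0.881.

μ = 0.881, κ = 13.76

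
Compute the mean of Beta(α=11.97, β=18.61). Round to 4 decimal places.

E[X] = α/(α+β) = 11.97/30.58 = 0.3914.

0.3914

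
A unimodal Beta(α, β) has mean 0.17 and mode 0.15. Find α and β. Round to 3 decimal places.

With s = α+β: μ = α/s and mode = (α−1)/(s−2). Eliminating α = μs,
μs − 1 = m(s−2) ⇒ s(μ−m) = 1−2m ⇒ s = 0.70/0.02 = 35.0000.
So α = μs = 5.950, β = (1−μ)s = 29.050.

α = 5.950, β = 29.050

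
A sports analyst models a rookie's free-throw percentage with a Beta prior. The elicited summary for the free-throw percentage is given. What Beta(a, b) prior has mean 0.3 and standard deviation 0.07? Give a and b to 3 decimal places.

a = 12.557, b = 29.300

σ² = 0.07² = 0.0049.
With s = a+b, Var = μ(1−μ)/(s+1), so s+1 = (0.3×0.7)/0.0049 = 42.8571 and s = 41.8571.
a = μs = 12.557, b = (1−μ)s = 29.300.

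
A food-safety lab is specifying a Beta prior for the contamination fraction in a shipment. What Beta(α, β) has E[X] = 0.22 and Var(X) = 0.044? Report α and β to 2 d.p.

α = 0.64, β = 2.26

By moment matching, α+β = μ(1−μ)/σ² − 1 = (0.22·0.78)/0.044 − 1 = 3.9000 − 1 = 2.9000.
Since α/(α+β) = μ, α = 0.22·2.9000 = 0.64 and β = 0.78·2.9000 = 2.26.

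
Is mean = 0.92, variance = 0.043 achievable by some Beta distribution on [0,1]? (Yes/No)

Yes

A Beta with mean μ has variance μ(1−μ)/(α+β+1) < μ(1−μ).
Here μ(1−μ) = 0.92×0.08 = 0.0736, and 0.043 < 0.0736.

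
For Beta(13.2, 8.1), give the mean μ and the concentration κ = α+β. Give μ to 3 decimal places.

κ = α+β = 13.2+8.1 = 21.3; μ = α/κ = 13.2/21.3 = 0.620.

μ = 0.620, κ = 21.3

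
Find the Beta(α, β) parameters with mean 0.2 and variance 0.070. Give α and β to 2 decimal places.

By moment matching, α+β = μ(1−μ)/σ² − 1 = (0.2·0.8)/0.070 − 1 = 2.2857 − 1 = 1.2857.
Since α/(α+β) = μ, α = 0.2·1.2857 = 0.26 and β = 0.8·1.2857 = 1.03.

α = 0.26, β = 1.03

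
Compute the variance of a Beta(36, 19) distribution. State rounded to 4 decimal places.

μ = 36/55 = 0.654545; Var = μ(1−μ)/(α+β+1) = 0.2261157/56 = 0.0040.

0.0040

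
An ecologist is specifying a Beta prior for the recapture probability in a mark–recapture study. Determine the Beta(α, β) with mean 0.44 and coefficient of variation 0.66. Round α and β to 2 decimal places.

σ = CV·μ = 0.66×0.44 = 0.29040, so σ² = 0.084332.
s+1 = μ(1−μ)/σ² = 0.2464/0.084332 = 2.9218, so s = α+β = 1.9218.
α = μs = 0.85, β = (1−μ)s = 1.08.

α = 0.85, β = 1.08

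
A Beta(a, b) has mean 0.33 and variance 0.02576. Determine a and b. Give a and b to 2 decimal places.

a = 2.50, b = 5.08

Write ν = a+b; then a = μν and Var = μ(1−μ)/(ν+1).
ν = μ(1−μ)/Var − 1 = 0.2211/0.02576 − 1 = 7.5831.
a = 0.33·7.5831 = 2.50, b = 0.67·7.5831 = 5.08.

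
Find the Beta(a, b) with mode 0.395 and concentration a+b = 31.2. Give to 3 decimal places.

a = 12.534, b = 18.666

Since the density peak of Beta(a,b) is at (a−1)/(a+b−2),
a = 1 + 0.395(31.2−2) = 12.534 and b = 31.2 − 12.534 = 18.666.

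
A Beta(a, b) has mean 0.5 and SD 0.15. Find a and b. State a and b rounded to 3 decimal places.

a = 5.056, b = 5.056

σ² = 0.15² = 0.0225.
With s = a+b, Var = μ(1−μ)/(s+1), so s+1 = (0.5×0.5)/0.0225 = 11.1111 and s = 10.1111.
a = μs = 5.056, b = (1−μ)s = 5.056.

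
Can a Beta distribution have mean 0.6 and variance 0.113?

For any Beta, Var(X) < E[X]·(1−E[X]).
Here μ(1−μ) = 0.6×0.4 = 0.24, and 0.113 < 0.24.

Yes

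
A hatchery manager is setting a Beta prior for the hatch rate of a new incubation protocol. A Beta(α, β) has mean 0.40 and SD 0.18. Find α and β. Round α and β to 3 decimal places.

α = 2.563, β = 3.844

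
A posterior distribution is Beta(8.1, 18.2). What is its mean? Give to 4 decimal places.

The Beta mean is α/(α+β) = 8.1/(8.1+18.2) = 0.3080.

0.3080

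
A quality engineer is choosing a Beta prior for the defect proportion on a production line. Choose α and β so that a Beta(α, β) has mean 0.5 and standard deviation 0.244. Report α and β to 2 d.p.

α = 1.60, β = 1.60

First σ² = 0.059536. Setting α = μn, β = (1−μ)n with n = α+β,
μ(1−μ)/(n+1) = 0.059536 ⇒ n+1 = 0.25/0.059536 = 4.1991 ⇒ n = 3.1991.
Hence α = 0.5×3.1991 = 1.60, β = 0.5×3.1991 = 1.60.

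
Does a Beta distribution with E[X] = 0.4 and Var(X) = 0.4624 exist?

No

A Beta with mean μ has variance μ(1−μ)/(α+β+1) < μ(1−μ).
Here μ(1−μ) = 0.4×0.6 = 0.24, and 0.4624 ≥ 0.24.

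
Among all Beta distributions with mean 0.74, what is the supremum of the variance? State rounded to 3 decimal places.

Var = μ(1−μ)/(α+β+1), which approaches μ(1−μ) as α+β → 0.
So the supremum is μ(1−μ) = 0.74×0.26 = 0.192.

0.192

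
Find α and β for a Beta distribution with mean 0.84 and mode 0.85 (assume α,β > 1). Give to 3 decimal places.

α = 58.800, β = 11.200

With s = α+β: μ = α/s and mode = (α−1)/(s−2). Eliminating α = μs,
μs − 1 = m(s−2) ⇒ s(μ−m) = 1−2m ⇒ s = -0.70/-0.01 = 70.0000.
So α = μs = 58.800, β = (1−μ)s = 11.200.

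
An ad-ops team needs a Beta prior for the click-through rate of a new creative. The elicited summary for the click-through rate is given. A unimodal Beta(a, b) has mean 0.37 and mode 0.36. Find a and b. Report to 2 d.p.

a = 10.36, b = 17.64

With s = a+b: μ = a/s and mode = (a−1)/(s−2). Eliminating a = μs,
μs − 1 = m(s−2) ⇒ s(μ−m) = 1−2m ⇒ s = 0.28/0.01 = 28.0000.
So a = μs = 10.36, b = (1−μ)s = 17.64.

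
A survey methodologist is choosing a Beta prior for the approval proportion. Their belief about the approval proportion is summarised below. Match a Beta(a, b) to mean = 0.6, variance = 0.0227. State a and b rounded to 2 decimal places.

a = 5.74, b = 3.83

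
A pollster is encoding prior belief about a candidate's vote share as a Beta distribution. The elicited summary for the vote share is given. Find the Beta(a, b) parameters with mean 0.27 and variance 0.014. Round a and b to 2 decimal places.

a = 3.53, b = 9.55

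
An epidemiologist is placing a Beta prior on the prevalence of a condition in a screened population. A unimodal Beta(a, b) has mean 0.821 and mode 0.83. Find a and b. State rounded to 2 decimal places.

a = 60.21, b = 13.13

Let s = a+b. Mean gives a = μs = 0.821s; mode gives (a−1)/(s−2) = 0.83.
Substituting: 0.821s − 1 = 0.83(s−2) = 0.83s − 1.66, so -0.009s = -0.66 and s = 73.3333.
Then a = 0.821×73.3333 = 60.21 and b = s−a = 13.13.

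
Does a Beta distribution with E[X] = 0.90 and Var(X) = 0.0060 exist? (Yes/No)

For any Beta, Var(X) < E[X]·(1−E[X]).
Here μ(1−μ) = 0.90×0.10 = 0.0900, and 0.0060 < 0.0900.

Yes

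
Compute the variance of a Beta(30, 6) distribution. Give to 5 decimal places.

0.00375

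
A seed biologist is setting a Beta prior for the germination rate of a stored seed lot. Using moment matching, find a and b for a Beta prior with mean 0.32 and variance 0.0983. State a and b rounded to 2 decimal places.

a = 0.39, b = 0.83

Write ν = a+b; then a = μν and Var = μ(1−μ)/(ν+1).
ν = μ(1−μ)/Var − 1 = 0.2176/0.0983 − 1 = 1.2136.
a = 0.32·1.2136 = 0.39, b = 0.68·1.2136 = 0.83.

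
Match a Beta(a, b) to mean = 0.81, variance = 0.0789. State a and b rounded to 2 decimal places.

a = 0.77, b = 0.18

By moment matching, a+b = μ(1−μ)/σ² − 1 = (0.81·0.19)/0.0789 − 1 = 1.9506 − 1 = 0.9506.
Since a/(a+b) = μ, a = 0.81·0.9506 = 0.77 and b = 0.19·0.9506 = 0.18.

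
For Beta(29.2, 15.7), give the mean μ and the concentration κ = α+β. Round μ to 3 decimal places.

κ = α+β = 29.2+15.7 = 44.9; μ = α/κ = 29.2/44.9 = 0.650.

μ = 0.650, κ = 44.9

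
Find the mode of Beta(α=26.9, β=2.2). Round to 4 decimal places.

0.9557

The density x^(α−1)(1−x)^(β−1) is maximised at (α−1)/(α+β−2) = 25.9/27.1 = 0.9557.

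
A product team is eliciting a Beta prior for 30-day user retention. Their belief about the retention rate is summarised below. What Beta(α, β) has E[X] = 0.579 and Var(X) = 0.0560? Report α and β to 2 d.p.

α = 1.94, β = 1.41

By moment matching, α+β = μ(1−μ)/σ² − 1 = (0.579·0.421)/0.0560 − 1 = 4.3528 − 1 = 3.3528.
Since α/(α+β) = μ, α = 0.579·3.3528 = 1.94 and β = 0.421·3.3528 = 1.41.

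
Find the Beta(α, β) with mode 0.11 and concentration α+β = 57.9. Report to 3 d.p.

α = 7.149, β = 50.751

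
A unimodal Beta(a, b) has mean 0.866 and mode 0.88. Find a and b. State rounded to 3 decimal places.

a = 47.011, b = 7.274

With s = a+b: μ = a/s and mode = (a−1)/(s−2). Eliminating a = μs,
μs − 1 = m(s−2) ⇒ s(μ−m) = 1−2m ⇒ s = -0.76/-0.014 = 54.2857.
So a = μs = 47.011, b = (1−μ)s = 7.274.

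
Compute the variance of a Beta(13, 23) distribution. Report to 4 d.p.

0.0062

α+β = 36 and αβ = 299, so Var = αβ/[(α+β)²(α+β+1)] = 299/47952 = 0.0062.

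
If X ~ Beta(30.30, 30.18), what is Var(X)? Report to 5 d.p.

0.00407

Var = αβ/[(α+β)²(α+β+1)] = (30.30×30.18)/(60.48²×61.48) = 914.4540/224883.412992 = 0.00407.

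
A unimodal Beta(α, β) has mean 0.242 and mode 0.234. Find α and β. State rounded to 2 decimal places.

α = 16.09, β = 50.41

Let s = α+β. Mean gives α = μs = 0.242s; mode gives (α−1)/(s−2) = 0.234.
Substituting: 0.242s − 1 = 0.234(s−2) = 0.234s − 0.468, so 0.008s = 0.532 and s = 66.5000.
Then α = 0.242×66.5000 = 16.09 and β = s−α = 50.41.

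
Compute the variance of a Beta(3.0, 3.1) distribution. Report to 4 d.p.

Var = αβ/[(α+β)²(α+β+1)] = (3.0×3.1)/(6.1²×7.1) = 9.30/264.191 = 0.0352.

0.0352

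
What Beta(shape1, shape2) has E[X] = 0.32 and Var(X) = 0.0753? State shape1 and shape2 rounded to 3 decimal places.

shape1 = 0.605, shape2 = 1.285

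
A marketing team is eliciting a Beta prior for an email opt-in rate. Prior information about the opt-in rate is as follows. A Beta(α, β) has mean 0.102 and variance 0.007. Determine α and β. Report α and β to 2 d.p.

By moment matching, α+β = μ(1−μ)/σ² − 1 = (0.102·0.898)/0.007 − 1 = 13.0851 − 1 = 12.0851.
Since α/(α+β) = μ, α = 0.102·12.0851 = 1.23 and β = 0.898·12.0851 = 10.85.

α = 1.23, β = 10.85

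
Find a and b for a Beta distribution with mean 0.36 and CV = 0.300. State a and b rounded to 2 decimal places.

σ = CV·μ = 0.300×0.36 = 0.10800, so σ² = 0.011664.
s+1 = μ(1−μ)/σ² = 0.2304/0.011664 = 19.7531, so s = a+b = 18.7531.
a = μs = 6.75, b = (1−μ)s = 12.00.

a = 6.75, b = 12.00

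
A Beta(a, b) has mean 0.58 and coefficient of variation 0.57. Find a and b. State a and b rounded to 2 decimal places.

Var = (CV·μ)² = (0.57×0.58)² = 0.109296.
a+b = μ(1−μ)/Var − 1 = 0.2436/0.109296 − 1 = 1.2288.
Thus a = 0.58·1.2288 = 0.71 and b = 0.42·1.2288 = 0.52.

a = 0.71, b = 0.52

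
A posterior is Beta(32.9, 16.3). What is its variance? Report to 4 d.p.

0.0044

μ = 32.9/49.2 = 0.668699; Var = μ(1−μ)/(α+β+1) = 0.2215406/50.2 = 0.0044.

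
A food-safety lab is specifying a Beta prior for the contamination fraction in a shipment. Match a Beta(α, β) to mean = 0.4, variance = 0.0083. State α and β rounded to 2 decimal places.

α = 11.17, β = 16.75

Let s = α+β. The Beta variance is μ(1−μ)/(s+1).
So s+1 = μ(1−μ)/σ² = (0.4×0.6)/0.0083 = 0.24/0.0083 = 28.9157, giving s = 27.9157.
Then α = μs = 0.4×27.9157 = 11.17 and β = (1−μ)s = 0.6×27.9157 = 16.75.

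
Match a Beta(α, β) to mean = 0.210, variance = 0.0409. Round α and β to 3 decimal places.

Write ν = α+β; then α = μν and Var = μ(1−μ)/(ν+1).
ν = μ(1−μ)/Var − 1 = 0.165900/0.0409 − 1 = 3.0562.
α = 0.210·3.0562 = 0.642, β = 0.790·3.0562 = 2.414.

α = 0.642, β = 2.414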